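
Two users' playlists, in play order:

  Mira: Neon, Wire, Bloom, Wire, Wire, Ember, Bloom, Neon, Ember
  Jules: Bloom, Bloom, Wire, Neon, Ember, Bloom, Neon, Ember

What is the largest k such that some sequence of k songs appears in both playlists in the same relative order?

Pick Bloom at Mira[3]=Jules[2], Wire at Mira[4]=Jules[3], Ember at Mira[6]=Jules[5], Bloom at Mira[7]=Jules[6], Neon at Mira[8]=Jules[7], Ember at Mira[9]=Jules[8]; all 6 songs appear in both, in order. The LCS DP gives dp[9][8] = 6, so this is optimal.

6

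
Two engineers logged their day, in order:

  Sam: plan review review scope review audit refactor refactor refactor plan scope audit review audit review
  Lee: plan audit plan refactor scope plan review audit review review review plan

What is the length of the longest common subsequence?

7

Match plan at Sam[1]=Lee[1] → audit at Sam[6]=Lee[2] → refactor at Sam[7]=Lee[4] → plan at Sam[10]=Lee[6] → audit at Sam[12]=Lee[8] → review at Sam[13]=Lee[10] → review at Sam[15]=Lee[11] — 7 tasks in the same relative order in both. dp[15][12] = 7 confirms this is the maximum.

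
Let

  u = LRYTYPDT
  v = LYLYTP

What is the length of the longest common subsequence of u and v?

4

Taking L (u #1, v #3), then Y (u #3, v #4), then T (u #4, v #5), then P (u #6, v #6) gives a common subsequence of length 4. dp[8][6] = 4 confirms this is the maximum.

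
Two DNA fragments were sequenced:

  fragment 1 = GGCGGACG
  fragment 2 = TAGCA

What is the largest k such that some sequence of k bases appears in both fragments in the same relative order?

Let dp[i][j] be the LCS length of the first i bases of fragment 1 and the first j bases of fragment 2. dp[i][j] = dp[i-1][j-1]+1 when the i-th and j-th bases match, else max(dp[i-1][j], dp[i][j-1]).
    ·  T  A  G  C  A
 ·  0  0  0  0  0  0
 G  0  0  0  1  1  1
 G  0  0  0  1  1  1
 C  0  0  0  1  2  2
 G  0  0  0  1  2  2
 G  0  0  0  1  2  2
 A  0  0  1  1  2  3
 C  0  0  1  1  2  3
 G  0  0  1  2  2  3
dp[8][5] = 3. One LCS (by backtracking along matches): GCA.

3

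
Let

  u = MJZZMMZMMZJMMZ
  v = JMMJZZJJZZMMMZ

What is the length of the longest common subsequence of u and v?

Match M at u[1]=v[3], then J at u[2]=v[4], then Z at u[3]=v[6], then Z at u[4]=v[9], then Z at u[7]=v[10], then M at u[9]=v[11], then M at u[12]=v[12], then M at u[13]=v[13], then Z at u[14]=v[14] — 9 characters in the same relative order in both. Since dp[14][14] = 9, nothing longer is possible.

9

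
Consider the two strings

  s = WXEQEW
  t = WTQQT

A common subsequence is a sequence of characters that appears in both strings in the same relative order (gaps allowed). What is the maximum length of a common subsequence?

2

Taking W at s[1]=t[1], then Q at s[4]=t[4] gives a common subsequence of length 2. Since dp[6][5] = 2, nothing longer is possible.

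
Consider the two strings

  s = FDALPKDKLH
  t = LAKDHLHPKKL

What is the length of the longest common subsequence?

Match D (s #2, t #4) → L (s #4, t #6) → P (s #5, t #8) → K (s #6, t #9) → K (s #8, t #10) → L (s #9, t #11) — 6 characters in the same relative order in both. The LCS DP gives dp[10][11] = 6, so this is optimal.

6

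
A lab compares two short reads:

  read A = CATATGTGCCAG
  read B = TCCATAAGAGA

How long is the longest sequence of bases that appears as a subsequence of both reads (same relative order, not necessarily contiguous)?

Let dp[i][j] be the LCS length of the first i bases of read A and the first j bases of read B. dp[i][j] = dp[i-1][j-1]+1 when the i-th and j-th bases match, else max(dp[i-1][j], dp[i][j-1]).
    ·  T  C  C  A  T  A  A  G  A  G  A
 ·  0  0  0  0  0  0  0  0  0  0  0  0
 C  0  0  1  1  1  1  1  1  1  1  1  1
 A  0  0  1  1  2  2  2  2  2  2  2  2
 T  0  1  1  1  2  3  3  3  3  3  3  3
 A  0  1  1  1  2  3  4  4  4  4  4  4
 T  0  1  1  1  2  3  4  4  4  4  4  4
 G  0  1  1  1  2  3  4  4  5  5  5  5
 T  0  1  1  1  2  3  4  4  5  5  5  5
 G  0  1  1  1  2  3  4  4  5  5  6  6
 C  0  1  2  2  2  3  4  4  5  5  6  6
 C  0  1  2  3  3  3  4  4  5  5  6  6
 A  0  1  2  3  4  4  4  5  5  6  6  7
 G  0  1  2  3  4  4  4  5  6  6  7  7
dp[12][11] = 7. One LCS (by backtracking along matches): CATAGGA.

7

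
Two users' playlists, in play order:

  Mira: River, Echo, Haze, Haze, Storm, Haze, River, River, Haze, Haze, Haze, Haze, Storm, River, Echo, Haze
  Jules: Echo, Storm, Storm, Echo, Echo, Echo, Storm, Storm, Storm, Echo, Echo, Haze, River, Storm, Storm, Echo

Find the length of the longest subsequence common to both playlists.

Taking Echo at Mira[2]=Jules[6], then Storm at Mira[5]=Jules[9], then Haze at Mira[6]=Jules[12], then River at Mira[7]=Jules[13], then Storm at Mira[13]=Jules[15], then Echo at Mira[15]=Jules[16] gives a common subsequence of length 6. dp[16][16] = 6 confirms this is the maximum.

6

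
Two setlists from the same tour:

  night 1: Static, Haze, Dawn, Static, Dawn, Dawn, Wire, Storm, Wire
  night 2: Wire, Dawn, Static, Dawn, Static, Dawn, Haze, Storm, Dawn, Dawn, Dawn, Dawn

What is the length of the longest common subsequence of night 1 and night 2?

5

Taking Static (night 1 #1, night 2 #5), then Haze (night 1 #2, night 2 #7), then Dawn (night 1 #3, night 2 #10), then Dawn (night 1 #5, night 2 #11), then Dawn (night 1 #6, night 2 #12) gives a common subsequence of length 5. Since dp[9][12] = 5, nothing longer is possible.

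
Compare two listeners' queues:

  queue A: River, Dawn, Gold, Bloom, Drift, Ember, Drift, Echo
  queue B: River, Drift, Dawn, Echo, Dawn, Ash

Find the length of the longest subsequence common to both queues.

Match River at queue A[1]=queue B[1] → Dawn at queue A[2]=queue B[3] → Echo at queue A[8]=queue B[4] — 3 songs in the same relative order in both. dp[8][6] = 3 confirms this is the maximum.

3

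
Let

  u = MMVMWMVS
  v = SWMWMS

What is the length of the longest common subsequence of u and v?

Match M at u[4]=v[3], W at u[5]=v[4], M at u[6]=v[5], S at u[8]=v[6] — 4 characters in the same relative order in both. Since dp[8][6] = 4, nothing longer is possible.

4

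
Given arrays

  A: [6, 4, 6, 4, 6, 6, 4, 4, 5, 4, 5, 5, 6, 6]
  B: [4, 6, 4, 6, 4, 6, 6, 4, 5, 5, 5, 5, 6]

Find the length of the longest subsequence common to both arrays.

11

Match 6 (A #1, B #2); then 4 (A #2, B #3); then 6 (A #3, B #4); then 4 (A #4, B #5); then 6 (A #5, B #6); then 6 (A #6, B #7); then 4 (A #7, B #8); then 5 (A #9, B #10); then 5 (A #11, B #11); then 5 (A #12, B #12); then 6 (A #14, B #13) — 11 values in the same relative order in both. Since dp[14][13] = 11, nothing longer is possible.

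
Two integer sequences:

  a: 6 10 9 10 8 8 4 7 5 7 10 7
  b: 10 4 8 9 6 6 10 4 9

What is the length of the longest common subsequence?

Let dp[i][j] be the LCS length of the first i values of a and the first j values of b. dp[i][j] = dp[i-1][j-1]+1 when the i-th and j-th values match, else max(dp[i-1][j], dp[i][j-1]).
    · 10  4  8  9  6  6 10  4  9
 ·  0  0  0  0  0  0  0  0  0  0
 6  0  0  0  0  0  1  1  1  1  1
10  0  1  1  1  1  1  1  2  2  2
 9  0  1  1  1  2  2  2  2  2  3
10  0  1  1  1  2  2  2  3  3  3
 8  0  1  1  2  2  2  2  3  3  3
 8  0  1  1  2  2  2  2  3  3  3
 4  0  1  2  2  2  2  2  3  4  4
 7  0  1  2  2  2  2  2  3  4  4
 5  0  1  2  2  2  2  2  3  4  4
 7  0  1  2  2  2  2  2  3  4  4
10  0  1  2  2  2  2  2  3  4  4
 7  0  1  2  2  2  2  2  3  4  4
dp[12][9] = 4. One LCS (by backtracking along matches): 10, 9, 10, 4.

4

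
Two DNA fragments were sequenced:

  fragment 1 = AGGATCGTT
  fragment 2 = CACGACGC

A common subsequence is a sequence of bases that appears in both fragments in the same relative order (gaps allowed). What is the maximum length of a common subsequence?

Let dp[i][j] be the LCS length of the first i bases of fragment 1 and the first j bases of fragment 2. dp[i][j] = dp[i-1][j-1]+1 when the i-th and j-th bases match, else max(dp[i-1][j], dp[i][j-1]).
    ·  C  A  C  G  A  C  G  C
 ·  0  0  0  0  0  0  0  0  0
 A  0  0  1  1  1  1  1  1  1
 G  0  0  1  1  2  2  2  2  2
 G  0  0  1  1  2  2  2  3  3
 A  0  0  1  1  2  3  3  3  3
 T  0  0  1  1  2  3  3  3  3
 C  0  1  1  2  2  3  4  4  4
 G  0  1  1  2  3  3  4  5  5
 T  0  1  1  2  3  3  4  5  5
 T  0  1  1  2  3  3  4  5  5
dp[9][8] = 5. One LCS (by backtracking along matches): AGACG.

5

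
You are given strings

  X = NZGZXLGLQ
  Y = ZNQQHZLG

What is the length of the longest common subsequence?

Pick N [1,2], Z [4,6], L [6,7], G [7,8]; all 4 characters appear in both, in order, and the DP table's final entry dp[9][8] is also 4, so no common subsequence is longer.

4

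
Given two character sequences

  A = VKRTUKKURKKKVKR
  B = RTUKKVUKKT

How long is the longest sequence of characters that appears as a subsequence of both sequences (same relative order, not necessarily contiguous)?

8

Pick R (A #3, B #1), T (A #4, B #2), U (A #5, B #3), K (A #6, B #4), K (A #7, B #5), U (A #8, B #7), K (A #10, B #8), K (A #11, B #9); all 8 characters appear in both, in order. Since dp[15][10] = 8, nothing longer is possible.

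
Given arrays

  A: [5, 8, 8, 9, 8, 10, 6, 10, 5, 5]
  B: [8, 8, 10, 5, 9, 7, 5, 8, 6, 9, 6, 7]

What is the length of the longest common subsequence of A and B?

Let dp[i][j] be the LCS length of the first i values of A and the first j values of B. dp[i][j] = dp[i-1][j-1]+1 when the i-th and j-th values match, else max(dp[i-1][j], dp[i][j-1]).
    ·  8  8 10  5  9  7  5  8  6  9  6  7
 ·  0  0  0  0  0  0  0  0  0  0  0  0  0
 5  0  0  0  0  1  1  1  1  1  1  1  1  1
 8  0  1  1  1  1  1  1  1  2  2  2  2  2
 8  0  1  2  2  2  2  2  2  2  2  2  2  2
 9  0  1  2  2  2  3  3  3  3  3  3  3  3
 8  0  1  2  2  2  3  3  3  4  4  4  4  4
10  0  1  2  3  3  3  3  3  4  4  4  4  4
 6  0  1  2  3  3  3  3  3  4  5  5  5  5
10  0  1  2  3  3  3  3  3  4  5  5  5  5
 5  0  1  2  3  4  4  4  4  4  5  5  5  5
 5  0  1  2  3  4  4  4  5  5  5  5  5  5
dp[10][12] = 5. One LCS (by backtracking along matches): 8, 8, 9, 8, 6.

5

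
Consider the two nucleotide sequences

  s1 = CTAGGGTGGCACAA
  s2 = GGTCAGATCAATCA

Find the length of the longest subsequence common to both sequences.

8

One common subsequence of length 8: C at s1[1]=s2[4], A at s1[3]=s2[5], G at s1[4]=s2[6], T at s1[7]=s2[8], C at s1[10]=s2[9], A at s1[11]=s2[11], C at s1[12]=s2[13], A at s1[14]=s2[14]. Since dp[14][14] = 8, nothing longer is possible.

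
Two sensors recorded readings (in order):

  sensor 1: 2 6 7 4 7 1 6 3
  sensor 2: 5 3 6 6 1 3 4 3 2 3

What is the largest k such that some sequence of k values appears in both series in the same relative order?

3

One common subsequence of length 3: 6 at sensor 1[2]=sensor 2[4], 4 at sensor 1[4]=sensor 2[7], 3 at sensor 1[8]=sensor 2[10]. dp[8][10] = 3 confirms this is the maximum.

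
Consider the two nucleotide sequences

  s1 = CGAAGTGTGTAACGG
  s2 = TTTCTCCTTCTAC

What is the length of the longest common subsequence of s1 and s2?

6

Match C (s1 #1, s2 #7) → T (s1 #6, s2 #8) → T (s1 #8, s2 #9) → T (s1 #10, s2 #11) → A (s1 #12, s2 #12) → C (s1 #13, s2 #13) — 6 bases in the same relative order in both. dp[15][13] = 6 confirms this is the maximum.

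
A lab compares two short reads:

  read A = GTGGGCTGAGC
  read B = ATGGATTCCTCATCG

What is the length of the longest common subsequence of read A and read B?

Match T (read A #2, read B #2), G (read A #3, read B #3), G (read A #4, read B #4), C (read A #6, read B #9), T (read A #7, read B #10), A (read A #9, read B #12), G (read A #10, read B #15) — 7 bases in the same relative order in both, and the DP table's final entry dp[11][15] is also 7, so no common subsequence is longer.

7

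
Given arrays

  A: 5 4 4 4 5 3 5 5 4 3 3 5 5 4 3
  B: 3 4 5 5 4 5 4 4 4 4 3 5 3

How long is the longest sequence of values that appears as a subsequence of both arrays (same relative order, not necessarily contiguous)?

8

One common subsequence of length 8: 5 (A #1, B #6), then 4 (A #2, B #7), then 4 (A #3, B #8), then 4 (A #4, B #9), then 4 (A #9, B #10), then 3 (A #11, B #11), then 5 (A #13, B #12), then 3 (A #15, B #13). The LCS DP gives dp[15][13] = 8, so this is optimal.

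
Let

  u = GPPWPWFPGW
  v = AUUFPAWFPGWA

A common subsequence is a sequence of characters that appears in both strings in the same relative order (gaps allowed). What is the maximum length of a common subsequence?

One common subsequence of length 6: P at u[2]=v[5] → W at u[6]=v[7] → F at u[7]=v[8] → P at u[8]=v[9] → G at u[9]=v[10] → W at u[10]=v[11]. Since dp[10][12] = 6, nothing longer is possible.

6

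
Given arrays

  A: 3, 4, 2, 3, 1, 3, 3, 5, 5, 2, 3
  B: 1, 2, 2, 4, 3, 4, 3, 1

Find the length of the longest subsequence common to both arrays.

Let dp[i][j] be the LCS length of the first i values of A and the first j values of B. dp[i][j] = dp[i-1][j-1]+1 when the i-th and j-th values match, else max(dp[i-1][j], dp[i][j-1]).
    ·  1  2  2  4  3  4  3  1
 ·  0  0  0  0  0  0  0  0  0
 3  0  0  0  0  0  1  1  1  1
 4  0  0  0  0  1  1  2  2  2
 2  0  0  1  1  1  1  2  2  2
 3  0  0  1  1  1  2  2  3  3
 1  0  1  1  1  1  2  2  3  4
 3  0  1  1  1  1  2  2  3  4
 3  0  1  1  1  1  2  2  3  4
 5  0  1  1  1  1  2  2  3  4
 5  0  1  1  1  1  2  2  3  4
 2  0  1  2  2  2  2  2  3  4
 3  0  1  2  2  2  3  3  3  4
dp[11][8] = 4. One LCS (by backtracking along matches): 3, 4, 3, 1.

4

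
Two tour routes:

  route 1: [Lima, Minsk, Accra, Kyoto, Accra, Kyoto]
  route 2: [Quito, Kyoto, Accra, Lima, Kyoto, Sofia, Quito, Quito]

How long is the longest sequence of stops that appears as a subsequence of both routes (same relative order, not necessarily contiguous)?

3

Match Kyoto [4,2], Accra [5,3], Kyoto [6,5] — 3 stops in the same relative order in both. dp[6][8] = 3 confirms this is the maximum.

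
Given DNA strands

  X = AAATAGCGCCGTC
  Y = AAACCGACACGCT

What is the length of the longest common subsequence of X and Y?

One common subsequence of length 9: A [1,1]; then A [2,2]; then A [3,3]; then C [7,5]; then G [8,6]; then C [9,8]; then C [10,10]; then G [11,11]; then T [12,13]. The LCS DP gives dp[13][13] = 9, so this is optimal.

9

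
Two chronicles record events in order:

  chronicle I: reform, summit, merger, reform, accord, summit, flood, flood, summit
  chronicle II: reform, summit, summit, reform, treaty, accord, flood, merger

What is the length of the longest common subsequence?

One common subsequence of length 5: reform (chronicle I #1, chronicle II #1), summit (chronicle I #2, chronicle II #3), reform (chronicle I #4, chronicle II #4), accord (chronicle I #5, chronicle II #6), flood (chronicle I #7, chronicle II #7), and the DP table's final entry dp[9][8] is also 5, so no common subsequence is longer.

5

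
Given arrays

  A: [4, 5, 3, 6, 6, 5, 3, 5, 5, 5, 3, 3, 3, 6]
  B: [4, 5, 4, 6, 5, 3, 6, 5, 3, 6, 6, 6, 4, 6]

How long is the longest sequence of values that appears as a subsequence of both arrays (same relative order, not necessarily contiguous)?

8

Pick 4 (A #1, B #1), 5 (A #2, B #2), 6 (A #5, B #4), 5 (A #6, B #5), 3 (A #7, B #6), 5 (A #10, B #8), 3 (A #11, B #9), 6 (A #14, B #14); all 8 values appear in both, in order. Since dp[14][14] = 8, nothing longer is possible.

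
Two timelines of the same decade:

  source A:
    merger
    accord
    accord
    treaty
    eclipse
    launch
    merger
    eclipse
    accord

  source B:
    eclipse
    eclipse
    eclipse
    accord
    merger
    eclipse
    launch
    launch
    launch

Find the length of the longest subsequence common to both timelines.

3

Pick merger (source A #1, source B #5) → eclipse (source A #5, source B #6) → launch (source A #6, source B #9); all 3 events appear in both, in order. dp[9][9] = 3 confirms this is the maximum.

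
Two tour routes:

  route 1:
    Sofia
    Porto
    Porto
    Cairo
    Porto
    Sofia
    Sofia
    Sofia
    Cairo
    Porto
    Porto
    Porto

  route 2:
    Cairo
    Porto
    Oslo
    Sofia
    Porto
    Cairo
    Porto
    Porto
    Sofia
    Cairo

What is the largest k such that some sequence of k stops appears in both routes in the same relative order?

Match Sofia (route 1 #1, route 2 #4), then Porto (route 1 #2, route 2 #5), then Porto (route 1 #3, route 2 #7), then Porto (route 1 #5, route 2 #8), then Sofia (route 1 #8, route 2 #9), then Cairo (route 1 #9, route 2 #10) — 6 stops in the same relative order in both. dp[12][10] = 6 confirms this is the maximum.

6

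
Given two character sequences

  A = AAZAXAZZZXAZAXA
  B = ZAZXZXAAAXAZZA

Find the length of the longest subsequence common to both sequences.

9

Match A at A[2]=B[2], Z at A[3]=B[3], X at A[5]=B[4], Z at A[9]=B[5], X at A[10]=B[6], A at A[11]=B[8], A at A[13]=B[9], X at A[14]=B[10], A at A[15]=B[14] — 9 characters in the same relative order in both, and the DP table's final entry dp[15][14] is also 9, so no common subsequence is longer.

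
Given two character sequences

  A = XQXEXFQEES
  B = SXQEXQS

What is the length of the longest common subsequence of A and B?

6

One common subsequence of length 6: X at A[1]=B[2], Q at A[2]=B[3], E at A[4]=B[4], X at A[5]=B[5], Q at A[7]=B[6], S at A[10]=B[7]. Since dp[10][7] = 6, nothing longer is possible.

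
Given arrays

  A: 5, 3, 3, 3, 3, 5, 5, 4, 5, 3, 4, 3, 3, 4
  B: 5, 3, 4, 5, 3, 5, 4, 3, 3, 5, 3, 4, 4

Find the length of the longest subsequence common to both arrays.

9

One common subsequence of length 9: 5 [1,1] → 3 [2,2] → 3 [3,5] → 3 [4,8] → 3 [5,9] → 5 [9,10] → 3 [10,11] → 4 [11,12] → 4 [14,13], and the DP table's final entry dp[14][13] is also 9, so no common subsequence is longer.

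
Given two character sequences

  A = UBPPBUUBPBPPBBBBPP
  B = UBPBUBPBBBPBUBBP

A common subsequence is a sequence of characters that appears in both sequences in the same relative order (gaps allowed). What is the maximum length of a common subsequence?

13

Pick U at A[1]=B[1], then B at A[2]=B[2], then P at A[4]=B[3], then B at A[5]=B[4], then U at A[7]=B[5], then B at A[8]=B[6], then P at A[9]=B[7], then B at A[10]=B[10], then P at A[12]=B[11], then B at A[13]=B[12], then B at A[15]=B[14], then B at A[16]=B[15], then P at A[18]=B[16]; all 13 characters appear in both, in order. dp[18][16] = 13 confirms this is the maximum.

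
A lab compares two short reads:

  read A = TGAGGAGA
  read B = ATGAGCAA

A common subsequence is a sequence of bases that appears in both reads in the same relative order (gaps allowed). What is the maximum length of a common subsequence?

6

One common subsequence of length 6: T (read A #1, read B #2), G (read A #2, read B #3), A (read A #3, read B #4), G (read A #4, read B #5), A (read A #6, read B #7), A (read A #8, read B #8). The LCS DP gives dp[8][8] = 6, so this is optimal.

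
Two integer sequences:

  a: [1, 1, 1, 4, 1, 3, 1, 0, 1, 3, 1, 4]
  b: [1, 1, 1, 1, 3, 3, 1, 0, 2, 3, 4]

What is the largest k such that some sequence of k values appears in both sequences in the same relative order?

9

Pick 1 at a[1]=b[1], 1 at a[2]=b[2], 1 at a[3]=b[3], 1 at a[5]=b[4], 3 at a[6]=b[6], 1 at a[7]=b[7], 0 at a[8]=b[8], 3 at a[10]=b[10], 4 at a[12]=b[11]; all 9 values appear in both, in order, and the DP table's final entry dp[12][11] is also 9, so no common subsequence is longer.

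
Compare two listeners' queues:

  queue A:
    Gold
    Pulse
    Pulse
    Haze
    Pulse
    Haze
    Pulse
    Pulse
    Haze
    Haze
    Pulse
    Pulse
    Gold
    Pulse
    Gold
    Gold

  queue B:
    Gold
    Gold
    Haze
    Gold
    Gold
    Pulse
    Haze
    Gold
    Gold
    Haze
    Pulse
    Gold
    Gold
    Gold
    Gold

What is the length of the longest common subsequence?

Taking Gold [1,2]; then Haze [4,3]; then Pulse [5,6]; then Haze [6,7]; then Haze [10,10]; then Pulse [11,11]; then Gold [13,13]; then Gold [15,14]; then Gold [16,15] gives a common subsequence of length 9. dp[16][15] = 9 confirms this is the maximum.

9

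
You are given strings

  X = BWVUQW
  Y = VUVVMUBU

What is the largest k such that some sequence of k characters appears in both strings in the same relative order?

Match B (X #1, Y #7), U (X #4, Y #8) — 2 characters in the same relative order in both. Since dp[6][8] = 2, nothing longer is possible.

2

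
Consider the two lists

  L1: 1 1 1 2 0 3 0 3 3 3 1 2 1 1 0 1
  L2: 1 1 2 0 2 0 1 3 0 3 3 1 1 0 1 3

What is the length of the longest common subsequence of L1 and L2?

One common subsequence of length 12: 1 at L1[1]=L2[1] → 1 at L1[2]=L2[2] → 2 at L1[4]=L2[5] → 0 at L1[5]=L2[6] → 3 at L1[6]=L2[8] → 0 at L1[7]=L2[9] → 3 at L1[9]=L2[10] → 3 at L1[10]=L2[11] → 1 at L1[13]=L2[12] → 1 at L1[14]=L2[13] → 0 at L1[15]=L2[14] → 1 at L1[16]=L2[15]. dp[16][16] = 12 confirms this is the maximum.

12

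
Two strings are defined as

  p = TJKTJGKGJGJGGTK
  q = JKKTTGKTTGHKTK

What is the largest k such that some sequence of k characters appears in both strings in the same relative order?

One common subsequence of length 8: J at p[2]=q[1], K at p[3]=q[3], T at p[4]=q[5], G at p[6]=q[6], K at p[7]=q[7], G at p[8]=q[10], T at p[14]=q[13], K at p[15]=q[14], and the DP table's final entry dp[15][14] is also 8, so no common subsequence is longer.

8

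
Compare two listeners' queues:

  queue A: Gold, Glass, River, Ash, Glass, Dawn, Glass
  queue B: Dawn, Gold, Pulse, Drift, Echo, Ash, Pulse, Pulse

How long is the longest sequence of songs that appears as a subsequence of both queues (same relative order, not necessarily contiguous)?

One common subsequence of length 2: Gold [1,2], then Ash [4,6]. The LCS DP gives dp[7][8] = 2, so this is optimal.

2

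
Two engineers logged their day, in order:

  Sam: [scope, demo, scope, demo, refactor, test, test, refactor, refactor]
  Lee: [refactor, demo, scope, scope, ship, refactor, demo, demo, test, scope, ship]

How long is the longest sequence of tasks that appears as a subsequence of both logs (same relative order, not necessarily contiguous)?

4

Pick scope (Sam #1, Lee #4) → demo (Sam #2, Lee #7) → demo (Sam #4, Lee #8) → test (Sam #6, Lee #9); all 4 tasks appear in both, in order. Since dp[9][11] = 4, nothing longer is possible.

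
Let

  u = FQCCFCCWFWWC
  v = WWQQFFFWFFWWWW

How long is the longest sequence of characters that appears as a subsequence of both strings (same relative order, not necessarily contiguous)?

Taking F (u #1, v #6) → F (u #5, v #7) → W (u #8, v #8) → F (u #9, v #10) → W (u #10, v #13) → W (u #11, v #14) gives a common subsequence of length 6. The LCS DP gives dp[12][14] = 6, so this is optimal.

6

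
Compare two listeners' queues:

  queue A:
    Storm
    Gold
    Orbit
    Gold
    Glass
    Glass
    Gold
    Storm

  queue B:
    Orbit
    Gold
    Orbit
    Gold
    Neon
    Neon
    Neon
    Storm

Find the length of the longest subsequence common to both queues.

Taking Gold at queue A[2]=queue B[2], Orbit at queue A[3]=queue B[3], Gold at queue A[4]=queue B[4], Storm at queue A[8]=queue B[8] gives a common subsequence of length 4, and the DP table's final entry dp[8][8] is also 4, so no common subsequence is longer.

4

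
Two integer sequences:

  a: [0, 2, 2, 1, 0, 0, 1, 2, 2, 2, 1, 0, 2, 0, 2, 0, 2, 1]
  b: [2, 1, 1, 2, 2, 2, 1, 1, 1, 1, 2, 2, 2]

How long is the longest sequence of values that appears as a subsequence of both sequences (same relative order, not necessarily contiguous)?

Taking 2 at a[3]=b[1], 1 at a[4]=b[2], 1 at a[7]=b[3], 2 at a[8]=b[4], 2 at a[9]=b[5], 2 at a[10]=b[6], 1 at a[11]=b[10], 2 at a[13]=b[11], 2 at a[15]=b[12], 2 at a[17]=b[13] gives a common subsequence of length 10, and the DP table's final entry dp[18][13] is also 10, so no common subsequence is longer.

10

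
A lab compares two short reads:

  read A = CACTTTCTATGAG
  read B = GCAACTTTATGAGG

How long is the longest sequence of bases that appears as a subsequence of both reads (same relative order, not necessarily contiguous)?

11

Pick C at read A[1]=read B[2], then A at read A[2]=read B[4], then C at read A[3]=read B[5], then T at read A[5]=read B[6], then T at read A[6]=read B[7], then T at read A[8]=read B[8], then A at read A[9]=read B[9], then T at read A[10]=read B[10], then G at read A[11]=read B[11], then A at read A[12]=read B[12], then G at read A[13]=read B[14]; all 11 bases appear in both, in order. Since dp[13][14] = 11, nothing longer is possible.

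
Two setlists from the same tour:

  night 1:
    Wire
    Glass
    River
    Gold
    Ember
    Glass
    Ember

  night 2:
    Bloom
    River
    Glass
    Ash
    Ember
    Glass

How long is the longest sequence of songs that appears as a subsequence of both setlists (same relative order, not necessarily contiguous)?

One common subsequence of length 3: Glass at night 1[2]=night 2[3], then Ember at night 1[5]=night 2[5], then Glass at night 1[6]=night 2[6], and the DP table's final entry dp[7][6] is also 3, so no common subsequence is longer.

3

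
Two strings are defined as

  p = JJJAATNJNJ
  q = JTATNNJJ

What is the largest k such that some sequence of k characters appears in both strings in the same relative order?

6

One common subsequence of length 6: J (p #1, q #1); then A (p #5, q #3); then T (p #6, q #4); then N (p #7, q #6); then J (p #8, q #7); then J (p #10, q #8), and the DP table's final entry dp[10][8] is also 6, so no common subsequence is longer.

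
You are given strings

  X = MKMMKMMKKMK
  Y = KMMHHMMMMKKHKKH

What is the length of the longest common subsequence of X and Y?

Pick M at X[1]=Y[3] → M at X[3]=Y[6] → M at X[4]=Y[7] → M at X[6]=Y[8] → M at X[7]=Y[9] → K at X[8]=Y[11] → K at X[9]=Y[13] → K at X[11]=Y[14]; all 8 characters appear in both, in order. Since dp[11][15] = 8, nothing longer is possible.

8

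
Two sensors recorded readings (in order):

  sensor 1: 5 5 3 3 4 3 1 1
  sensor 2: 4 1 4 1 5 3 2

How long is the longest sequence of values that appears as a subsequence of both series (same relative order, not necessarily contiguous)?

3

Let dp[i][j] be the LCS length of the first i values of sensor 1 and the first j values of sensor 2. dp[i][j] = dp[i-1][j-1]+1 when the i-th and j-th values match, else max(dp[i-1][j], dp[i][j-1]).
    ·  4  1  4  1  5  3  2
 ·  0  0  0  0  0  0  0  0
 5  0  0  0  0  0  1  1  1
 5  0  0  0  0  0  1  1  1
 3  0  0  0  0  0  1  2  2
 3  0  0  0  0  0  1  2  2
 4  0  1  1  1  1  1  2  2
 3  0  1  1  1  1  1  2  2
 1  0  1  2  2  2  2  2  2
 1  0  1  2  2  3  3  3  3
dp[8][7] = 3. One LCS (by backtracking along matches): 4, 1, 1.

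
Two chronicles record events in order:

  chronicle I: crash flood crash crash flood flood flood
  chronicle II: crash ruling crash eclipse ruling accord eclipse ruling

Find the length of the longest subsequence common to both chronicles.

Pick crash (chronicle I #1, chronicle II #1) → crash (chronicle I #3, chronicle II #3); all 2 events appear in both, in order. The LCS DP gives dp[7][8] = 2, so this is optimal.

2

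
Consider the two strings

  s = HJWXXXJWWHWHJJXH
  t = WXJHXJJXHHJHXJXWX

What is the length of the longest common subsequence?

9

One common subsequence of length 9: W (s #3, t #1) → X (s #4, t #2) → X (s #5, t #5) → X (s #6, t #8) → H (s #10, t #9) → H (s #12, t #10) → J (s #13, t #11) → J (s #14, t #14) → X (s #15, t #17). Since dp[16][17] = 9, nothing longer is possible.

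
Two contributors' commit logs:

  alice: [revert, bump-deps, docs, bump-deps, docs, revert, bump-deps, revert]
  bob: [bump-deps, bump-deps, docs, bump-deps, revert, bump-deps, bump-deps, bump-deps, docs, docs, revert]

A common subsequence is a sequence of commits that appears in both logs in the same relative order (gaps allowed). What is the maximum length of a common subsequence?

Match bump-deps (alice #2, bob #2) → docs (alice #3, bob #3) → bump-deps (alice #4, bob #4) → revert (alice #6, bob #5) → bump-deps (alice #7, bob #8) → revert (alice #8, bob #11) — 6 commits in the same relative order in both. The LCS DP gives dp[8][11] = 6, so this is optimal.

6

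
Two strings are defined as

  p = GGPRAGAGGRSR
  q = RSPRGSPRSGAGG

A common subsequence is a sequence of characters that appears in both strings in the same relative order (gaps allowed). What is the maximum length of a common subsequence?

7

Match G at p[1]=q[5] → P at p[3]=q[7] → R at p[4]=q[8] → G at p[6]=q[10] → A at p[7]=q[11] → G at p[8]=q[12] → G at p[9]=q[13] — 7 characters in the same relative order in both, and the DP table's final entry dp[12][13] is also 7, so no common subsequence is longer.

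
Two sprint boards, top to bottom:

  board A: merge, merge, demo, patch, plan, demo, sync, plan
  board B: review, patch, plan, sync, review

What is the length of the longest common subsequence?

Match patch [4,2], plan [5,3], sync [7,4] — 3 tasks in the same relative order in both. Since dp[8][5] = 3, nothing longer is possible.

3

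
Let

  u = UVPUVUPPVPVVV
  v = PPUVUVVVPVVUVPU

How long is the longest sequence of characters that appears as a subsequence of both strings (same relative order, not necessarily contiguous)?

9

Pick U (u #1, v #3), V (u #2, v #4), U (u #4, v #5), V (u #5, v #7), V (u #9, v #8), P (u #10, v #9), V (u #11, v #10), V (u #12, v #11), V (u #13, v #13); all 9 characters appear in both, in order. Since dp[13][15] = 9, nothing longer is possible.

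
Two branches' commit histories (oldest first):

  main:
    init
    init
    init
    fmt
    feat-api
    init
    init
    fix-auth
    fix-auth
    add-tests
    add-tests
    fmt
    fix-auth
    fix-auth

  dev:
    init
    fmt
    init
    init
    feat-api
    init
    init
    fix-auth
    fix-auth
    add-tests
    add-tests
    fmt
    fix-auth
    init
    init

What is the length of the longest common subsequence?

Match init [1,1], init [2,3], init [3,4], feat-api [5,5], init [6,6], init [7,7], fix-auth [8,8], fix-auth [9,9], add-tests [10,10], add-tests [11,11], fmt [12,12], fix-auth [13,13] — 12 commits in the same relative order in both. Since dp[14][15] = 12, nothing longer is possible.

12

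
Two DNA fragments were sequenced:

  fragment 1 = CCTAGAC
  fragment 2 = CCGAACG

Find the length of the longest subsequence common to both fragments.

5

Let dp[i][j] be the LCS length of the first i bases of fragment 1 and the first j bases of fragment 2. dp[i][j] = dp[i-1][j-1]+1 when the i-th and j-th bases match, else max(dp[i-1][j], dp[i][j-1]).
    ·  C  C  G  A  A  C  G
 ·  0  0  0  0  0  0  0  0
 C  0  1  1  1  1  1  1  1
 C  0  1  2  2  2  2  2  2
 T  0  1  2  2  2  2  2  2
 A  0  1  2  2  3  3  3  3
 G  0  1  2  3  3  3  3  4
 A  0  1  2  3  4  4  4  4
 C  0  1  2  3  4  4  5  5
dp[7][7] = 5. One LCS (by backtracking along matches): CCAAC.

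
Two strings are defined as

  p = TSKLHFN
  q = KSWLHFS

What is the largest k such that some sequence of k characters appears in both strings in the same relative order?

4

One common subsequence of length 4: S (p #2, q #2) → L (p #4, q #4) → H (p #5, q #5) → F (p #6, q #6), and the DP table's final entry dp[7][7] is also 4, so no common subsequence is longer.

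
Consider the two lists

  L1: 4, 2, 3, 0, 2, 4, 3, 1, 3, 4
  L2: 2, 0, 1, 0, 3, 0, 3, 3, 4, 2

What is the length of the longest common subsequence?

Let dp[i][j] be the LCS length of the first i values of L1 and the first j values of L2. dp[i][j] = dp[i-1][j-1]+1 when the i-th and j-th values match, else max(dp[i-1][j], dp[i][j-1]).
    ·  2  0  1  0  3  0  3  3  4  2
 ·  0  0  0  0  0  0  0  0  0  0  0
 4  0  0  0  0  0  0  0  0  0  1  1
 2  0  1  1  1  1  1  1  1  1  1  2
 3  0  1  1  1  1  2  2  2  2  2  2
 0  0  1  2  2  2  2  3  3  3  3  3
 2  0  1  2  2  2  2  3  3  3  3  4
 4  0  1  2  2  2  2  3  3  3  4  4
 3  0  1  2  2  2  3  3  4  4  4  4
 1  0  1  2  3  3  3  3  4  4  4  4
 3  0  1  2  3  3  4  4  4  5  5  5
 4  0  1  2  3  3  4  4  4  5  6  6
dp[10][10] = 6. One LCS (by backtracking along matches): 2, 3, 0, 3, 3, 4.

6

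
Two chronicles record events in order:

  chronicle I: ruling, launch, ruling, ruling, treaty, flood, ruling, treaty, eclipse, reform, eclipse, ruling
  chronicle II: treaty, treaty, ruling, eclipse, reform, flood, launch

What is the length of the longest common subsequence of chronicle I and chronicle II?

One common subsequence of length 4: treaty [5,2], then ruling [7,3], then eclipse [9,4], then reform [10,5]. dp[12][7] = 4 confirms this is the maximum.

4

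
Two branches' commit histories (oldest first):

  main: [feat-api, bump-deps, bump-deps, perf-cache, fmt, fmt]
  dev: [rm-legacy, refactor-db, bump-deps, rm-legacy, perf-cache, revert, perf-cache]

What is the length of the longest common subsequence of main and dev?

2

Match bump-deps at main[2]=dev[3], then perf-cache at main[4]=dev[7] — 2 commits in the same relative order in both. The LCS DP gives dp[6][7] = 2, so this is optimal.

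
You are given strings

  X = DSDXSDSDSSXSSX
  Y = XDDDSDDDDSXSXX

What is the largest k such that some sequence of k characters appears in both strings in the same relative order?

9

Taking D (X #1, Y #4); then S (X #2, Y #5); then D (X #3, Y #7); then D (X #6, Y #8); then D (X #8, Y #9); then S (X #9, Y #10); then S (X #10, Y #12); then X (X #11, Y #13); then X (X #14, Y #14) gives a common subsequence of length 9. dp[14][14] = 9 confirms this is the maximum.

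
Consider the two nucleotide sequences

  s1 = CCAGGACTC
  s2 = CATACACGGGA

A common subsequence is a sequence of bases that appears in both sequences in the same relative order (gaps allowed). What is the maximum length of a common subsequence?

Pick C (s1 #1, s2 #1), then C (s1 #2, s2 #5), then A (s1 #3, s2 #6), then G (s1 #4, s2 #9), then G (s1 #5, s2 #10), then A (s1 #6, s2 #11); all 6 bases appear in both, in order, and the DP table's final entry dp[9][11] is also 6, so no common subsequence is longer.

6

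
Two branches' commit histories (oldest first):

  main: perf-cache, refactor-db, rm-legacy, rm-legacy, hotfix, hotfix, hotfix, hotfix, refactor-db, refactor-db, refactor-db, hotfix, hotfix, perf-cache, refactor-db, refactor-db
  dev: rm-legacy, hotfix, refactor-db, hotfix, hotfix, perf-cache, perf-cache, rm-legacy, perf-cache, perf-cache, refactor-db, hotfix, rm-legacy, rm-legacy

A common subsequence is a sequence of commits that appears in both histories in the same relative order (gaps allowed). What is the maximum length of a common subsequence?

Match rm-legacy at main[4]=dev[1], hotfix at main[8]=dev[2], refactor-db at main[11]=dev[3], hotfix at main[12]=dev[4], hotfix at main[13]=dev[5], perf-cache at main[14]=dev[10], refactor-db at main[15]=dev[11] — 7 commits in the same relative order in both. Since dp[16][14] = 7, nothing longer is possible.

7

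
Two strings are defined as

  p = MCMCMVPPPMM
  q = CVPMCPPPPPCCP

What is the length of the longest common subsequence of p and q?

6

Let dp[i][j] be the LCS length of the first i characters of p and the first j characters of q. dp[i][j] = dp[i-1][j-1]+1 when the i-th and j-th characters match, else max(dp[i-1][j], dp[i][j-1]).
    ·  C  V  P  M  C  P  P  P  P  P  C  C  P
 ·  0  0  0  0  0  0  0  0  0  0  0  0  0  0
 M  0  0  0  0  1  1  1  1  1  1  1  1  1  1
 C  0  1  1  1  1  2  2  2  2  2  2  2  2  2
 M  0  1  1  1  2  2  2  2  2  2  2  2  2  2
 C  0  1  1  1  2  3  3  3  3  3  3  3  3  3
 M  0  1  1  1  2  3  3  3  3  3  3  3  3  3
 V  0  1  2  2  2  3  3  3  3  3  3  3  3  3
 P  0  1  2  3  3  3  4  4  4  4  4  4  4  4
 P  0  1  2  3  3  3  4  5  5  5  5  5  5  5
 P  0  1  2  3  3  3  4  5  6  6  6  6  6  6
 M  0  1  2  3  4  4  4  5  6  6  6  6  6  6
 M  0  1  2  3  4  4  4  5  6  6  6  6  6  6
dp[11][13] = 6. One LCS (by backtracking along matches): CMCPPP.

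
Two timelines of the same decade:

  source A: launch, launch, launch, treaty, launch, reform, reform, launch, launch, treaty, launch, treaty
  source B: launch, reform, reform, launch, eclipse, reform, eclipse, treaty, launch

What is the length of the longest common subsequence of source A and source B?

6

Taking launch at source A[5]=source B[1]; then reform at source A[6]=source B[2]; then reform at source A[7]=source B[3]; then launch at source A[8]=source B[4]; then treaty at source A[10]=source B[8]; then launch at source A[11]=source B[9] gives a common subsequence of length 6. Since dp[12][9] = 6, nothing longer is possible.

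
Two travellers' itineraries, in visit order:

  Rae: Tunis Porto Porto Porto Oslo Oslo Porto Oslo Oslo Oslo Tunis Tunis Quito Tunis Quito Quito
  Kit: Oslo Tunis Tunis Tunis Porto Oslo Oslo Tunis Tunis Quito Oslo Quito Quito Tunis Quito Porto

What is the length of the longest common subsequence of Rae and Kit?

9

Taking Tunis at Rae[1]=Kit[4]; then Porto at Rae[7]=Kit[5]; then Oslo at Rae[9]=Kit[6]; then Oslo at Rae[10]=Kit[7]; then Tunis at Rae[11]=Kit[8]; then Tunis at Rae[12]=Kit[9]; then Quito at Rae[13]=Kit[13]; then Tunis at Rae[14]=Kit[14]; then Quito at Rae[15]=Kit[15] gives a common subsequence of length 9. dp[16][16] = 9 confirms this is the maximum.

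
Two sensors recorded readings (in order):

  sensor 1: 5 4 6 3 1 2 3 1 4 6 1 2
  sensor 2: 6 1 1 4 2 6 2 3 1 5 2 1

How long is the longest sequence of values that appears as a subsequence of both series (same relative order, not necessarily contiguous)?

Match 6 [3,1]; then 1 [5,2]; then 1 [8,3]; then 4 [9,4]; then 6 [10,6]; then 1 [11,9]; then 2 [12,11] — 7 values in the same relative order in both. The LCS DP gives dp[12][12] = 7, so this is optimal.

7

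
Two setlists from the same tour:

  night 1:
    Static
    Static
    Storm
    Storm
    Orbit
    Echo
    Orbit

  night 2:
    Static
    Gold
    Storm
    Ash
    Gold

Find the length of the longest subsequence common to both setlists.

Match Static at night 1[1]=night 2[1], then Storm at night 1[3]=night 2[3] — 2 songs in the same relative order in both. Since dp[7][5] = 2, nothing longer is possible.

2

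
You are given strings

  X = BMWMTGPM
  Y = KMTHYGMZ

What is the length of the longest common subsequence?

4

One common subsequence of length 4: M at X[4]=Y[2]; then T at X[5]=Y[3]; then G at X[6]=Y[6]; then M at X[8]=Y[7]. The LCS DP gives dp[8][8] = 4, so this is optimal.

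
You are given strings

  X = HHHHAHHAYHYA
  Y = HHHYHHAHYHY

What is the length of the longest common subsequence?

Taking H [1,2], then H [2,3], then H [3,5], then H [4,6], then A [5,7], then H [7,8], then Y [9,9], then H [10,10], then Y [11,11] gives a common subsequence of length 9. dp[12][11] = 9 confirms this is the maximum.

9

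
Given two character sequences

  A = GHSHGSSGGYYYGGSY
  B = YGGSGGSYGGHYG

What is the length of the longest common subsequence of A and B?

Pick G at A[1]=B[2] → G at A[5]=B[3] → S at A[7]=B[4] → G at A[8]=B[5] → G at A[9]=B[6] → Y at A[12]=B[8] → G at A[13]=B[9] → G at A[14]=B[10] → Y at A[16]=B[12]; all 9 characters appear in both, in order. Since dp[16][13] = 9, nothing longer is possible.

9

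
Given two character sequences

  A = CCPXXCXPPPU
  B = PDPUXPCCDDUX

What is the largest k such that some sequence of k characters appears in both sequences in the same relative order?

4

Let dp[i][j] be the LCS length of the first i characters of A and the first j characters of B. dp[i][j] = dp[i-1][j-1]+1 when the i-th and j-th characters match, else max(dp[i-1][j], dp[i][j-1]).
    ·  P  D  P  U  X  P  C  C  D  D  U  X
 ·  0  0  0  0  0  0  0  0  0  0  0  0  0
 C  0  0  0  0  0  0  0  1  1  1  1  1  1
 C  0  0  0  0  0  0  0  1  2  2  2  2  2
 P  0  1  1  1  1  1  1  1  2  2  2  2  2
 X  0  1  1  1  1  2  2  2  2  2  2  2  3
 X  0  1  1  1  1  2  2  2  2  2  2  2  3
 C  0  1  1  1  1  2  2  3  3  3  3  3  3
 X  0  1  1  1  1  2  2  3  3  3  3  3  4
 P  0  1  1  2  2  2  3  3  3  3  3  3  4
 P  0  1  1  2  2  2  3  3  3  3  3  3  4
 P  0  1  1  2  2  2  3  3  3  3  3  3  4
 U  0  1  1  2  3  3  3  3  3  3  3  4  4
dp[11][12] = 4. One LCS (by backtracking along matches): PXCX.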